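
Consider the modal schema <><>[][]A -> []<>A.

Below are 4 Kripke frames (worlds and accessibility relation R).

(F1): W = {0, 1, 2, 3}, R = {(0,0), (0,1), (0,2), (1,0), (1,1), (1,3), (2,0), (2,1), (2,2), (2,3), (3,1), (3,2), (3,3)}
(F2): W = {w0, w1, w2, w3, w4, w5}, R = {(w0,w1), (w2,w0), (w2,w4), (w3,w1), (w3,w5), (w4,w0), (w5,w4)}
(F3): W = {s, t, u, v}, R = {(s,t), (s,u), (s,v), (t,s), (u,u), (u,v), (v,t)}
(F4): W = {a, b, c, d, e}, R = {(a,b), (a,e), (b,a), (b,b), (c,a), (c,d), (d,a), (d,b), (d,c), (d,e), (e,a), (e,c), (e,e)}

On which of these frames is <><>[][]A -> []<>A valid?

This is the axiom for a generalized confluence (Geach) condition; its first-order frame correspondent is forall x forall y forall z ((x R^2 y & xRz) -> exists w (y R^2 w & zRw)).
(F1): ✓.
(F2): fails — w2R²w0, w2Rw0 but no w with w0R²w and w0Rw.
(F3): fails — sR²t, sRt but no w with tR²w and tRw.
(F4): ✓.
Valid on: (F1), (F4).

(F1), (F4)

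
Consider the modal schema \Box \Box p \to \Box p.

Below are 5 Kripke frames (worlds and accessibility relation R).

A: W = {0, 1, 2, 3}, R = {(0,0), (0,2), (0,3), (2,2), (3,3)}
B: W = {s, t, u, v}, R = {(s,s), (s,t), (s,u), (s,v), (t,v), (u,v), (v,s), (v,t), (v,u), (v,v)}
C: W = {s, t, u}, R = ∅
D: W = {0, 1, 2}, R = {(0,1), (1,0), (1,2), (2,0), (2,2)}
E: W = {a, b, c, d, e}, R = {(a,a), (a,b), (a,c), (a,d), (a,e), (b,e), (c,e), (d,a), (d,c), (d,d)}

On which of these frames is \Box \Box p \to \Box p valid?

A, B, C

The schema corresponds to density: \forall x \forall y (Rxy \to \exists z (Rxz \wedge Rzy)).
A: ✓.
B: ✓.
C: ✓.
D: fails — R01 but no z with R0z and Rz1.
E: fails — Rce but no z with Rcz and Rze.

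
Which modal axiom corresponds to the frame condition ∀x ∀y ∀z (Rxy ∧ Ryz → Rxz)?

The condition is transitivity. The 4 schema □q → □□q defines it.
Suppose □q→□□q is valid. Take Rxy, Ryz and set V(q)={w : Rxw}. Then □q at x, so □□q at x, so □q at y, so q at z, i.e. Rxz.

□q → □□q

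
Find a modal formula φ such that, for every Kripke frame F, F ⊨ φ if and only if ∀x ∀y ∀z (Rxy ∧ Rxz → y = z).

The condition is partial functionality. The CD schema ◇r → □r defines it.
Suppose ◇r→□r is valid. Take Rxy, Rxz and set V(r)={y}. Then ◇r at x, so □r at x, so r at z, i.e. z=y.

◇r → □r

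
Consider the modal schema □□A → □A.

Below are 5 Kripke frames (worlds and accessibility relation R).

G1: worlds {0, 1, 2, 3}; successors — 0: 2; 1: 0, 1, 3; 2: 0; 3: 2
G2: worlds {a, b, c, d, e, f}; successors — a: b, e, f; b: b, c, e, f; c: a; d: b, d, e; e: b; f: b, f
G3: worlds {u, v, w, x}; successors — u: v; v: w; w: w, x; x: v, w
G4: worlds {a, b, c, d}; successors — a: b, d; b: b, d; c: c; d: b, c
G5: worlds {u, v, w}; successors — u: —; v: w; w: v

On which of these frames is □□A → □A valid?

G4

This is the axiom for density; its first-order frame correspondent is ∀x ∀y (Rxy → ∃z (Rxz ∧ Rzy)).
G1: fails — R32 but no z with R3z and Rz2.
G2: fails — Rca but no z with Rcz and Rza.
G3: fails — Ruv but no z with Ruz and Rzv.
G4: satisfies the condition.
G5: fails — Rwv but no z with Rwz and Rzv.
Valid on: G4.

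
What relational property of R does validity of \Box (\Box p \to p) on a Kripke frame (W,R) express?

Suppose □(□p→p) is valid. Take Rxy and set V(p)={w : Ryw}. Then at y, □p holds; since □(□p→p) at x, □p→p at y, so p at y, i.e. Ryy.

Shift-reflexivity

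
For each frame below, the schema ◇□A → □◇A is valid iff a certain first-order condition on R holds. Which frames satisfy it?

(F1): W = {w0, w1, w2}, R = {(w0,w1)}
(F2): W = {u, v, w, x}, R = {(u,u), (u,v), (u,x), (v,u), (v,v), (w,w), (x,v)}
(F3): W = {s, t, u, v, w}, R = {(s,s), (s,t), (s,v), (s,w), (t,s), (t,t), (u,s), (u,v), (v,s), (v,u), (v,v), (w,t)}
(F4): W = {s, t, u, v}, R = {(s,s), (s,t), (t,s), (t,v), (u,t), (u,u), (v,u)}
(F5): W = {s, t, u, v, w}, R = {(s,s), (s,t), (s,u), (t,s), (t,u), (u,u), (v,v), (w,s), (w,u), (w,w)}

(F2), (F5)

Frame correspondent (Sahlqvist): ∀x ∀y ∀z (Rxy ∧ Rxz → ∃w (Ryw ∧ Rzw)) — i.e. convergence.
(F1): fails — Rw0w1 and Rw0w1 but w1 and w1 have no common successor.
(F2): condition met.
(F3): fails — Rsv and Rsw but v and w have no common successor.
(F4): fails — Rtv and Rts but v and s have no common successor.
(F5): condition met.
Valid on: (F2), (F5).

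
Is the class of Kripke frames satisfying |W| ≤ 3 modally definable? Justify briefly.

Any modally definable frame class is closed under disjoint unions.
Any modal formula valid on each of 4 disjoint one-world frames is valid on their disjoint union (validity is preserved under disjoint unions). Each one-world frame has |W|=1≤3, but the union has |W|=4.
So no modal formula (or set of formulas) defines exactly the |W|≤3 frames.

No — not modally definable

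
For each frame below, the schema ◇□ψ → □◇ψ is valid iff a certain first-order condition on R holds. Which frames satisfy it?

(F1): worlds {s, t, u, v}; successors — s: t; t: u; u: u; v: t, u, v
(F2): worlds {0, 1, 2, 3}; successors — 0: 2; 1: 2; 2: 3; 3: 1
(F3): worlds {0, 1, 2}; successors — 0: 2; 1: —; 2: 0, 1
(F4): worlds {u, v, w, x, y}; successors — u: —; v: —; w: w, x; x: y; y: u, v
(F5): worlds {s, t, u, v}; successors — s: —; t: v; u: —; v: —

(F1), (F2)

Frame correspondent (Sahlqvist): ∀x ∀y ∀z (Rxy ∧ Rxz → ∃w (Ryw ∧ Rzw)) — i.e. convergence.
(F1): satisfies the condition.
(F2): satisfies the condition.
(F3): fails — R20 and R21 but 0 and 1 have no common successor.
(F4): fails — Rww and Rwx but w and x have no common successor.
(F5): fails — Rtv and Rtv but v and v have no common successor.
Valid on: (F1), (F2).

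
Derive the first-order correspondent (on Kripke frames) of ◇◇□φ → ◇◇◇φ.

∀x ∀y (xR²y → ∃w (yRw ∧ xR³w))

This is a Sahlqvist (Geach-type) schema ◇^2□^1φ → □^0◇^3φ.
First-order correspondent: ∀x ∀y (xR²y → ∃w (yRw ∧ xR³w)).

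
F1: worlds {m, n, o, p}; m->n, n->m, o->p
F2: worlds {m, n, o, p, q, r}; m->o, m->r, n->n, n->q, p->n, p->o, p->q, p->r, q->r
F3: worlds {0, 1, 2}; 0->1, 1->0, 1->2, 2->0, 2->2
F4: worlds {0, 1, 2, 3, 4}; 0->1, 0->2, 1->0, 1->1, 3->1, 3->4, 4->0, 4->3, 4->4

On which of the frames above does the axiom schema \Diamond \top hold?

F3

Frame correspondent (Sahlqvist): \forall x \exists y Rxy — i.e. seriality.
F1: fails — world p has no successor.
F2: fails — world o has no successor.
F3: condition met.
F4: fails — world 2 has no successor.
Valid on: F3.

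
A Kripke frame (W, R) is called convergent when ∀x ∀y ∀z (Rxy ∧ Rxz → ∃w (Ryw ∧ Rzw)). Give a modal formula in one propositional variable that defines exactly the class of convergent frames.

◇□ψ → □◇ψ

The condition is convergence. The .2 schema ◇□ψ → □◇ψ defines it.
Suppose ◇□ψ→□◇ψ is valid. Take Rxy, Rxz and set V(ψ)={w : Ryw}. Then □ψ at y so ◇□ψ at x, so □◇ψ at x, so ◇ψ at z, giving w with Rzw and Ryw.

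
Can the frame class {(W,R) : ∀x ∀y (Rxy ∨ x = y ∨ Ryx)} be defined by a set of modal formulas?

No

Modal frame validity is preserved under disjoint unions.
Take 4 disjoint single-world reflexive frames: each is trivially connected, but their disjoint union has 4 worlds with no edge between distinct components, so it is not connected.
So the class is not modally definable.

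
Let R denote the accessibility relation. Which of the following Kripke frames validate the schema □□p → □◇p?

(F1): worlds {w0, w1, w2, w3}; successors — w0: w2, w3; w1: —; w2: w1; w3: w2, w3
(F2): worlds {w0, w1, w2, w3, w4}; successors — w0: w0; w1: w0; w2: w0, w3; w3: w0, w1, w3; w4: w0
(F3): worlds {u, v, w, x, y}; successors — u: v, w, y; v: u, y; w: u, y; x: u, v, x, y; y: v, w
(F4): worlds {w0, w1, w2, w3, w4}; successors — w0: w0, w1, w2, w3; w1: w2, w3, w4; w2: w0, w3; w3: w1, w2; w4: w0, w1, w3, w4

The schema corresponds to a generalized confluence (Geach) condition: ∀x ∀z (xRz → ∃w (xR²w ∧ zRw)).
(F1): fails — w2Rw1 but no w with w2R²w and w1Rw.
(F2): ✓.
(F3): ✓.
(F4): ✓.

(F2), (F3), (F4)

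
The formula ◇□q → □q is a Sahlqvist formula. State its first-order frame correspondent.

This is frame-equivalent to ◇q → □◇q (substitute ¬q for q and contrapose).
Suppose ◇q→□◇q is valid. Take Rxy, Rxz and set V(q)={y}. Then ◇q at x, so □◇q at x, so ◇q at z, so some w with Rzw has q; w=y, i.e. Rzy. By symmetry of the argument, Ryz.

the Euclidean property: ∀x ∀y ∀z (Rxy ∧ Rxz → Ryz)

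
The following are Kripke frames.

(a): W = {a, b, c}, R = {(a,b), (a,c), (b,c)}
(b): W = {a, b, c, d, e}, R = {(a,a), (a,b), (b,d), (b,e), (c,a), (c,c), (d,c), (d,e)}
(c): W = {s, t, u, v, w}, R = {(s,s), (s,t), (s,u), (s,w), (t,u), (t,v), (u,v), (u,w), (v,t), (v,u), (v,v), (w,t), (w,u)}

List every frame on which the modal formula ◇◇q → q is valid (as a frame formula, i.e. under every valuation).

Frame correspondent (Sahlqvist): ∀x ∀y (xR²y → ∃w (y = w ∧ x = w)) — i.e. a generalized confluence (Geach) condition.
(a): fails — aR²c but c ≠ a.
(b): fails — aR²b but b ≠ a.
(c): fails — sR²t but t ≠ s.

none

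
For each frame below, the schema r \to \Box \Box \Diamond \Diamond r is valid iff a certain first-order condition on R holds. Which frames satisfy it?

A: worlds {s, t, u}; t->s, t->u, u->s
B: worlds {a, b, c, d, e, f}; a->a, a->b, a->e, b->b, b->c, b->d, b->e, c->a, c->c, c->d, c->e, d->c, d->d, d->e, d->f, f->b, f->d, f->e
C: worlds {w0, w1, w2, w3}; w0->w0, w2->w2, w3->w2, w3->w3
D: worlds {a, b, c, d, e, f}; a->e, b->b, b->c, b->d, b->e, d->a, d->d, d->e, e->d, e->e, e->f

none

Frame correspondent (Sahlqvist): \forall x \forall z (x R^2 z \to \exists w (x = w \wedge z R^2 w)) — i.e. a generalized confluence (Geach) condition.
A: fails — tR²s but no w with t=w and sR²w.
B: fails — aR²e but no w with a=w and eR²w.
C: fails — w3R²w2 but no w with w3=w and w2R²w.
D: fails — aR²f but no w with a=w and fR²w.
Valid on no frame.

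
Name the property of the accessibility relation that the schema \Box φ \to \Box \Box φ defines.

Transitivity

This is the 4 axiom.
It corresponds to transitivity: \forall x \forall y \forall z (Rxy \wedge Ryz \to Rxz).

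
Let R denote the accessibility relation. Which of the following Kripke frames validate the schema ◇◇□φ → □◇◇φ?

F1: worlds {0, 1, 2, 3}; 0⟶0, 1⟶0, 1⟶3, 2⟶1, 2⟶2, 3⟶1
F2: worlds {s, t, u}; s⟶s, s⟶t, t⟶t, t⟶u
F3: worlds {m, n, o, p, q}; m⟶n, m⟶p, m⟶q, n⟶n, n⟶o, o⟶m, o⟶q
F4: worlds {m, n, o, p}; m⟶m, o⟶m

This is the axiom for a generalized confluence (Geach) condition; its first-order frame correspondent is ∀x ∀y ∀z ((xR²y ∧ xRz) → ∃w (yRw ∧ zR²w)).
F1: condition met.
F2: fails — sR²u, sRs but no w with uRw and sR²w.
F3: fails — mR²n, mRp but no w with nRw and pR²w.
F4: condition met.

F1, F4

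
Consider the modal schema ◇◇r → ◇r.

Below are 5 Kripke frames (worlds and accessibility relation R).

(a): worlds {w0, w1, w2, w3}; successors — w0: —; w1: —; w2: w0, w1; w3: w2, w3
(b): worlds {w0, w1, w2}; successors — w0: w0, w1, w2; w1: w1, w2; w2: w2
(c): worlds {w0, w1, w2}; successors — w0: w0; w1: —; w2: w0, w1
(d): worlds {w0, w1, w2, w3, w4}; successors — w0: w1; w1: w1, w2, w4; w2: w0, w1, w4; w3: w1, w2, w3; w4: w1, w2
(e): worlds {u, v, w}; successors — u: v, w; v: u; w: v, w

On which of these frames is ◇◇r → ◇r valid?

(b), (c)

Frame correspondent (Sahlqvist): ∀x ∀y ∀z (Rxy ∧ Ryz → Rxz) — i.e. transitivity.
(a): fails — Rw3w2 and Rw2w0 but not Rw3w0.
(b): condition met.
(c): condition met.
(d): fails — Rw1w2 and Rw2w0 but not Rw1w0.
(e): fails — Ruv and Rvu but not Ruu.
Valid on: (b), (c).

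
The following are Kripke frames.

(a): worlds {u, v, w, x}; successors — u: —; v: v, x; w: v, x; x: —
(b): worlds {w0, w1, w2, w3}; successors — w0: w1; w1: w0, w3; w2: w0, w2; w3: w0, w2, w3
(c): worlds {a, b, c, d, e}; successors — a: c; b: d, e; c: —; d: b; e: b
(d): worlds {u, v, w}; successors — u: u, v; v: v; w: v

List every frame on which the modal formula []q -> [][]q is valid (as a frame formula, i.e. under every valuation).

This is the axiom for transitivity; its first-order frame correspondent is forall x forall y forall z (Rxy & Ryz -> Rxz).
(a): ✓.
(b): fails — Rw1w0 and Rw0w1 but not Rw1w1.
(c): fails — Reb and Rbe but not Ree.
(d): ✓.
Valid on: (a), (d).

(a), (d)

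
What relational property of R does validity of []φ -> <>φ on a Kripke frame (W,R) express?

Suppose □φ→◇φ is valid. At any x set V(φ)=W. Then □φ at x, so ◇φ at x, so x has a successor.
Conversely, on a frame with seriality the schema holds at every world under every valuation.
So the correspondent is seriality.

seriality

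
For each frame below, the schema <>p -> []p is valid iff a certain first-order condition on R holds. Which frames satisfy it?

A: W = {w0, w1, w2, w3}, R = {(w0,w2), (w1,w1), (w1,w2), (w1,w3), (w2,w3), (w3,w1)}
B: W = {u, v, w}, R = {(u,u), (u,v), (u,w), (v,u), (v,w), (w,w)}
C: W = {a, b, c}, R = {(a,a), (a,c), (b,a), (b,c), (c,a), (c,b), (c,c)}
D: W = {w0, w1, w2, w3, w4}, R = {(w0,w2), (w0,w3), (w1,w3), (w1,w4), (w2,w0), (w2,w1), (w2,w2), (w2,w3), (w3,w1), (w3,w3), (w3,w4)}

The schema corresponds to partial functionality: forall x forall y forall z (Rxy & Rxz -> y = z).
A: fails — w1 sees both w1 and w2.
B: fails — u sees both u and v.
C: fails — a sees both a and c.
D: fails — w0 sees both w2 and w3.
Valid on no frame.

none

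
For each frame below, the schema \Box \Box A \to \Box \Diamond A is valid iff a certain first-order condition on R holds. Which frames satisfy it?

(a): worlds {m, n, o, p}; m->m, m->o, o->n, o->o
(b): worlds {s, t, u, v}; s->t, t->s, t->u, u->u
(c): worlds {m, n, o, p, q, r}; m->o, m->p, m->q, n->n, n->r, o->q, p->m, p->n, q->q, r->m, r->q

(b), (c)

This is the axiom for a generalized confluence (Geach) condition; its first-order frame correspondent is \forall x \forall z (xRz \to \exists w (x R^2 w \wedge zRw)).
(a): fails — oRn but no w with oR²w and nRw.
(b): holds.
(c): holds.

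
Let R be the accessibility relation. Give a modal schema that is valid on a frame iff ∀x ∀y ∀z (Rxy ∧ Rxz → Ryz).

◇p → □◇p

A defining formula is ◇p → □◇p (the 5 axiom).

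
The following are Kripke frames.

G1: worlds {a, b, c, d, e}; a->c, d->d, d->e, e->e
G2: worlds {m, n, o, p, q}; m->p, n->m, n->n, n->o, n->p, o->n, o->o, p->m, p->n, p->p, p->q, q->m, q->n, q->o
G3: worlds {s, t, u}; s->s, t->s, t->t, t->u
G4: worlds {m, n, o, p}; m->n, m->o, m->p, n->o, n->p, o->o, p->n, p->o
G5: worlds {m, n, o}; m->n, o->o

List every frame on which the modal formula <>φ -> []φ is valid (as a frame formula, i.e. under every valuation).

G5

This is the axiom for partial functionality; its first-order frame correspondent is forall x forall y forall z (Rxy & Rxz -> y = z).
G1: fails — d sees both d and e.
G2: fails — n sees both m and n.
G3: fails — t sees both s and t.
G4: fails — m sees both n and o.
G5: satisfies the condition.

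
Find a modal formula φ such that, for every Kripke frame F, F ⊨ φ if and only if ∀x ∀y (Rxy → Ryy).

The condition is shift-reflexivity. The T□ schema □(□q → q) defines it.

□(□q → q)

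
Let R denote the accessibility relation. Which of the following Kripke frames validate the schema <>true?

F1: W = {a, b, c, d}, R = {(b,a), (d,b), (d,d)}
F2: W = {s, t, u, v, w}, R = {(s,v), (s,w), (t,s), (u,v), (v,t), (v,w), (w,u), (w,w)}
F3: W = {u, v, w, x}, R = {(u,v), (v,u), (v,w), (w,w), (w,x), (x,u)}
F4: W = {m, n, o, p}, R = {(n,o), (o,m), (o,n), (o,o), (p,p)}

Frame correspondent (Sahlqvist): forall x exists y Rxy — i.e. seriality.
F1: fails — world a has no successor.
F2: satisfies the condition.
F3: satisfies the condition.
F4: fails — world m has no successor.

F2, F3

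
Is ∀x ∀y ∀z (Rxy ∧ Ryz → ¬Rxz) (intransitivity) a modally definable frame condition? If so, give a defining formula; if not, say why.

If a class were modally definable it would be closed under surjective bounded morphisms (Goldblatt–Thomason).
The 7-cycle (worlds s,t,u,v,w,x,y with s→t→u→v→w→x→y→s) is intransitive. Mapping every world to a single reflexive point • is a surjective bounded morphism; the reflexive point is not intransitive (R••∧R•• but R••).
So the class is not modally definable.

No — not modally definable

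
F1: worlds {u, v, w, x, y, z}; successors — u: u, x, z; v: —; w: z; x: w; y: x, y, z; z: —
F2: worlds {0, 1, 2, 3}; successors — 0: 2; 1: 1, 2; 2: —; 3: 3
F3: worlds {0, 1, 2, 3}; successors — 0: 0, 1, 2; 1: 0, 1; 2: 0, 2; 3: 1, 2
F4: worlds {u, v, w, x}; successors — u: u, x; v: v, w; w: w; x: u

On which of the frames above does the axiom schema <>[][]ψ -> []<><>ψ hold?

Frame correspondent (Sahlqvist): forall x forall y forall z ((xRy & xRz) -> exists w (y R^2 w & z R^2 w)) — i.e. a generalized confluence (Geach) condition.
F1: fails — uRu, uRz but no t with uR²t and zR²t.
F2: fails — 0R2, 0R2 but no w with 2R²w and 2R²w.
F3: satisfies the condition.
F4: satisfies the condition.
Valid on: F3, F4.

F3, F4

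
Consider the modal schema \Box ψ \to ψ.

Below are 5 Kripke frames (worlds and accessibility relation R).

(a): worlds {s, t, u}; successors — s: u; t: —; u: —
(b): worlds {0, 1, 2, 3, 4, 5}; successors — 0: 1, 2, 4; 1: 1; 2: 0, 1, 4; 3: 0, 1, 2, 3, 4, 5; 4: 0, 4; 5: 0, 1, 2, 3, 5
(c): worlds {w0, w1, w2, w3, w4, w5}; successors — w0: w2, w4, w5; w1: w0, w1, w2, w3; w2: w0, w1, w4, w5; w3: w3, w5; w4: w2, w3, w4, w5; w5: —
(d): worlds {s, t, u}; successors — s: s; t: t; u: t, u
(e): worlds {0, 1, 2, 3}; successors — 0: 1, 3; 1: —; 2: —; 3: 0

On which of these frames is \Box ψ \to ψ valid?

This is the axiom for reflexivity; its first-order frame correspondent is \forall x Rxx.
(a): fails — world s does not see itself.
(b): fails — world 0 does not see itself.
(c): fails — world w0 does not see itself.
(d): satisfies the condition.
(e): fails — world 0 does not see itself.

(d)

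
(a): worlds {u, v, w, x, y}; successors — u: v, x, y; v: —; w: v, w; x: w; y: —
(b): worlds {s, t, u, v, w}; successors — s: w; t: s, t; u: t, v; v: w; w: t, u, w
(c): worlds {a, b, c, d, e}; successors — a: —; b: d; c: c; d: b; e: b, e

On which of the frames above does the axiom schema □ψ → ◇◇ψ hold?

(b)

This is the axiom for a generalized confluence (Geach) condition; its first-order frame correspondent is ∀x ∃w (xRw ∧ xR²w).
(a): fails — at u but no t with uRt and uR²t.
(b): ✓.
(c): fails — at a but no w with aRw and aR²w.
Valid on: (b).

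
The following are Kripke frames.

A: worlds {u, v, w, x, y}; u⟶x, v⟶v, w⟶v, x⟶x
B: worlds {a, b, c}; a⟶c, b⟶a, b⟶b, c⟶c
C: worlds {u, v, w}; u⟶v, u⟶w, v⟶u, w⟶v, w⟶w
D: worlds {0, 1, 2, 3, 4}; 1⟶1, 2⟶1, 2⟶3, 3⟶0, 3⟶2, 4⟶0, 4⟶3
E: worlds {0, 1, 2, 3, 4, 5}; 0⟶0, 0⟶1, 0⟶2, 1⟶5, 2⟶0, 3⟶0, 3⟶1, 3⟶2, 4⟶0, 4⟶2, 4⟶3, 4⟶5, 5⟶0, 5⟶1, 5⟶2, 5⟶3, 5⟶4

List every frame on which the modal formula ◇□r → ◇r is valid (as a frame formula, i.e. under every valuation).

A

This is the axiom for a generalized confluence (Geach) condition; its first-order frame correspondent is ∀x ∀y (xRy → ∃w (yRw ∧ xRw)).
A: holds.
B: fails — bRa but no w with aRw and bRw.
C: fails — uRv but no t with vRt and uRt.
D: fails — 2R3 but no w with 3Rw and 2Rw.
E: fails — 0R1 but no w with 1Rw and 0Rw.
Valid on: A.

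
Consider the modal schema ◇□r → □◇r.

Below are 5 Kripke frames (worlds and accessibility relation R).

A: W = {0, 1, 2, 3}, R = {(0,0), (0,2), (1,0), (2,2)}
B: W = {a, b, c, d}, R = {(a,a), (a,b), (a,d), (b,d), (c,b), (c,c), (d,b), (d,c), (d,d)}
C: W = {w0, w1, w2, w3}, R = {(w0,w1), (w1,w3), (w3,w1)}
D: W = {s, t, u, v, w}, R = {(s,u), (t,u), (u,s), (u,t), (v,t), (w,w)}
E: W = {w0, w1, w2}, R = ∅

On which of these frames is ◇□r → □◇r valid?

A, C, D, E

This is the axiom for convergence; its first-order frame correspondent is ∀x ∀y ∀z (Rxy ∧ Rxz → ∃w (Ryw ∧ Rzw)).
A: satisfies the condition.
B: fails — Rcc and Rcb but c and b have no common successor.
C: satisfies the condition.
D: satisfies the condition.
E: satisfies the condition.
Valid on: A, C, D, E.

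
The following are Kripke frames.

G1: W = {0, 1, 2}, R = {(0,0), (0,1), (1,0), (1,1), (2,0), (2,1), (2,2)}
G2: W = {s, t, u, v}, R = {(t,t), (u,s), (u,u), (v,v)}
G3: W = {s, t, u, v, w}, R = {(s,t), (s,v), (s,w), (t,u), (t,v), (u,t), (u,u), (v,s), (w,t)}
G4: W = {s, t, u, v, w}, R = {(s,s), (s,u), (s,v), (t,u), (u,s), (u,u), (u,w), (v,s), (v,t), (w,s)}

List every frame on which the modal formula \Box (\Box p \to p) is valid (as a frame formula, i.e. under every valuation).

G1

Frame correspondent (Sahlqvist): \forall x \forall y (Rxy \to Ryy) — i.e. shift-reflexivity.
G1: ✓.
G2: fails — Rus but not Rss.
G3: fails — Rwt but not Rtt.
G4: fails — Ruw but not Rww.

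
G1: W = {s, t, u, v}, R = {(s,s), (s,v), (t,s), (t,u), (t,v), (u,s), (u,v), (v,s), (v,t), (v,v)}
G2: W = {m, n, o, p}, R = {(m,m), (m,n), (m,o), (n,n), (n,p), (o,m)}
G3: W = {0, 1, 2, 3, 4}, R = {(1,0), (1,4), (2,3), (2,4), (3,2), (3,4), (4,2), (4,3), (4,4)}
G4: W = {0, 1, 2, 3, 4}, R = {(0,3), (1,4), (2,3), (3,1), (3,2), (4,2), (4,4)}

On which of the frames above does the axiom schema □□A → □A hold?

G2

Frame correspondent (Sahlqvist): ∀x ∀y (Rxy → ∃z (Rxz ∧ Rzy)) — i.e. density.
G1: fails — Rtu but no z with Rtz and Rzu.
G2: satisfies the condition.
G3: fails — R10 but no z with R1z and Rz0.
G4: fails — R32 but no z with R3z and Rz2.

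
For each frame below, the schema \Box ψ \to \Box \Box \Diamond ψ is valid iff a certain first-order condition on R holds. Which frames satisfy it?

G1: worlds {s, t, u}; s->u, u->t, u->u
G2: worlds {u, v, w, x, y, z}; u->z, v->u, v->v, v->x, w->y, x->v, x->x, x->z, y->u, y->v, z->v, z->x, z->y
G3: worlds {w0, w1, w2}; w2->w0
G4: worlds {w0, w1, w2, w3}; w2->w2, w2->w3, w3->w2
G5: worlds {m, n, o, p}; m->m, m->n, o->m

Frame correspondent (Sahlqvist): \forall x \forall z (x R^2 z \to \exists w (xRw \wedge zRw)) — i.e. a generalized confluence (Geach) condition.
G1: fails — sR²t but no w with sRw and tRw.
G2: fails — uR²v but no t with uRt and vRt.
G3: holds.
G4: holds.
G5: fails — mR²n but no w with mRw and nRw.
Valid on: G3, G4.

G3, G4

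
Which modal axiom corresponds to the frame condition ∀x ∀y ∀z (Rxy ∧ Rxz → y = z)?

◇ψ → □ψ

The condition is partial functionality. The CD schema ◇ψ → □ψ defines it.
Suppose ◇ψ→□ψ is valid. Take Rxy, Rxz and set V(ψ)={y}. Then ◇ψ at x, so □ψ at x, so ψ at z, i.e. z=y.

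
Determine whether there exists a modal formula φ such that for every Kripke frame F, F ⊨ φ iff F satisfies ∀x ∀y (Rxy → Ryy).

Yes — defined by □(□q → q)

This is a Sahlqvist condition; the T□ axiom □(□q → q) defines it.
Suppose □(□q→q) is valid. Take Rxy and set V(q)={w : Ryw}. Then at y, □q holds; since □(□q→q) at x, □q→q at y, so q at y, i.e. Ryy.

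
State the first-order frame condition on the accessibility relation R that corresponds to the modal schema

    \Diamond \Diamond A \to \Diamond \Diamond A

\forall x \forall y (x R^2 y \to \exists w (y = w \wedge x R^2 w))

This is a Sahlqvist (Geach-type) schema ◇^2□^0A → □^0◇^2A.
First-order correspondent: \forall x \forall y (x R^2 y \to \exists w (y = w \wedge x R^2 w)).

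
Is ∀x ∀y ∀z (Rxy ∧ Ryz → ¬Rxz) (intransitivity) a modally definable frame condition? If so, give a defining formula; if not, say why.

Any modally definable frame class is closed under surjective bounded morphisms.
The 3-cycle (worlds a,b,c with a→b→c→a) is intransitive. Mapping every world to a single reflexive point • is a surjective bounded morphism; the reflexive point is not intransitive (R••∧R•• but R••).
So the class is not modally definable.

Not definable by any modal formula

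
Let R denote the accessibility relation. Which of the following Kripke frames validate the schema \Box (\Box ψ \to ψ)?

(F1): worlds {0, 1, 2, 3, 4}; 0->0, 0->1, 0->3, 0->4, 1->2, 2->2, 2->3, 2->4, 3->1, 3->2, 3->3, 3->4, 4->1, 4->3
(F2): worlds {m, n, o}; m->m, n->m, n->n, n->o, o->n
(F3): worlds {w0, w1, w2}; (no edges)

(F3)

This is the axiom for shift-reflexivity; its first-order frame correspondent is \forall x \forall y (Rxy \to Ryy).
(F1): fails — R34 but not R44.
(F2): fails — Rno but not Roo.
(F3): holds.
Valid on: (F3).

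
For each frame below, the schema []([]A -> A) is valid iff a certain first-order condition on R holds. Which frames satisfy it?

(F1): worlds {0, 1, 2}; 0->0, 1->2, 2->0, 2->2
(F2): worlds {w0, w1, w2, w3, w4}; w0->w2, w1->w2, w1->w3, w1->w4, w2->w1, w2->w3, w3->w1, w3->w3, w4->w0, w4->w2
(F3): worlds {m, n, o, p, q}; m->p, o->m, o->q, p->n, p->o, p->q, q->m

(F1)

Frame correspondent (Sahlqvist): forall x forall y (Rxy -> Ryy) — i.e. shift-reflexivity.
(F1): holds.
(F2): fails — Rw1w2 but not Rw2w2.
(F3): fails — Rom but not Rmm.
Valid on: (F1).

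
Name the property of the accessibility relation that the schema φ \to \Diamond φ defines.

Reflexivity

This schema is equivalent to the T axiom □φ → φ.
Its frame correspondent is reflexivity — \forall x Rxx.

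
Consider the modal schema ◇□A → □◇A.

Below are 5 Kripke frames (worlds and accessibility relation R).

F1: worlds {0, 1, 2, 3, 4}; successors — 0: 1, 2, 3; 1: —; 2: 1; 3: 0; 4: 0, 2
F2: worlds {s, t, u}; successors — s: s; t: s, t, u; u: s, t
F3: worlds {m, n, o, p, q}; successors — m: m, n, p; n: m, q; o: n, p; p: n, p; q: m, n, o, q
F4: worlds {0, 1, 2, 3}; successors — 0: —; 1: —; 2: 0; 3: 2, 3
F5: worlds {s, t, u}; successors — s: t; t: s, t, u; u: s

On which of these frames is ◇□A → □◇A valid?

Frame correspondent (Sahlqvist): ∀x ∀y ∀z (Rxy ∧ Rxz → ∃w (Ryw ∧ Rzw)) — i.e. convergence.
F1: fails — R02 and R01 but 2 and 1 have no common successor.
F2: holds.
F3: fails — Rmn and Rmp but n and p have no common successor.
F4: fails — R20 and R20 but 0 and 0 have no common successor.
F5: fails — Rts and Rtu but s and u have no common successor.

F2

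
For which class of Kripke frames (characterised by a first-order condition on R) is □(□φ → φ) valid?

This schema is the T□ axiom.
It corresponds to shift-reflexivity: ∀x ∀y (Rxy → Ryy).

shift-reflexivity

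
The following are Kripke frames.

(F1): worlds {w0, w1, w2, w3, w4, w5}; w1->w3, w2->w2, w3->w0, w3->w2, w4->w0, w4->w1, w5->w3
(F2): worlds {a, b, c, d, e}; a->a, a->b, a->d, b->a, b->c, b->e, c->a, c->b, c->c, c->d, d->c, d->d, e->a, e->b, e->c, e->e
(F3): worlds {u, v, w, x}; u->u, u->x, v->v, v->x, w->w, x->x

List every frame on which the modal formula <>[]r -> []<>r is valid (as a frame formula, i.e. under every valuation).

(F2), (F3)

Frame correspondent (Sahlqvist): forall x forall y forall z (Rxy & Rxz -> exists w (Ryw & Rzw)) — i.e. convergence.
(F1): fails — Rw3w2 and Rw3w0 but w2 and w0 have no common successor.
(F2): condition met.
(F3): condition met.
Valid on: (F2), (F3).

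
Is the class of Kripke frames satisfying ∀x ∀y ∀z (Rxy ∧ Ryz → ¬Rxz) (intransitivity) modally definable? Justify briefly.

Modal frame validity is preserved under surjective bounded morphisms.
The 5-cycle (worlds s,t,u,v,w with s→t→u→v→w→s) is intransitive. Mapping every world to a single reflexive point • is a surjective bounded morphism; the reflexive point is not intransitive (R••∧R•• but R••).
So no modal formula (or set of formulas) defines exactly the intransitive frames.

No — not modally definable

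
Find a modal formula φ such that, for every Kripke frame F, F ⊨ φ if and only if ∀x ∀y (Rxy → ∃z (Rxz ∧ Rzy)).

A defining formula is □□s → □s (the C4 axiom).
Suppose □□s→□s is valid. Take Rxy and set V(s)={w : xR²w}. Then □□s at x, so □s at x, so s at y, i.e. ∃z(Rxz∧Rzy).

□□s → □s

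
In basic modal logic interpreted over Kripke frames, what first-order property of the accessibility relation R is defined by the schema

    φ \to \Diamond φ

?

Reflexivity

This is a form of the T axiom.
Its frame correspondent is reflexivity — \forall x Rxx.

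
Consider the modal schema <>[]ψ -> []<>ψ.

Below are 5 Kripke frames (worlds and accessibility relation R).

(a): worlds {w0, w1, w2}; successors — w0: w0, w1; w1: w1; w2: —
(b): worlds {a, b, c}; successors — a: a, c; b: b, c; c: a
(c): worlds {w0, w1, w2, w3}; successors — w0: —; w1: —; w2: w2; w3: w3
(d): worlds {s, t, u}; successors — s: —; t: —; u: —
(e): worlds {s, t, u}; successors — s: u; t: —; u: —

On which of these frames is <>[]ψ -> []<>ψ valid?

(a), (c), (d)

The schema corresponds to convergence: forall x forall y forall z (Rxy & Rxz -> exists w (Ryw & Rzw)).
(a): ✓.
(b): fails — Rbc and Rbb but c and b have no common successor.
(c): ✓.
(d): ✓.
(e): fails — Rsu and Rsu but u and u have no common successor.
Valid on: (a), (c), (d).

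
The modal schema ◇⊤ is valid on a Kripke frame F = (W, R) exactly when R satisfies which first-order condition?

◇⊤ holds at w iff w has a successor, so frame-validity of ◇⊤ is exactly seriality. Equivalently via □φ → ◇φ:
Suppose □φ→◇φ is valid. At any x set V(φ)=W. Then □φ at x, so ◇φ at x, so x has a successor.
The converse is a direct semantic check.
So the correspondent is seriality.

seriality: ∀x ∃y Rxy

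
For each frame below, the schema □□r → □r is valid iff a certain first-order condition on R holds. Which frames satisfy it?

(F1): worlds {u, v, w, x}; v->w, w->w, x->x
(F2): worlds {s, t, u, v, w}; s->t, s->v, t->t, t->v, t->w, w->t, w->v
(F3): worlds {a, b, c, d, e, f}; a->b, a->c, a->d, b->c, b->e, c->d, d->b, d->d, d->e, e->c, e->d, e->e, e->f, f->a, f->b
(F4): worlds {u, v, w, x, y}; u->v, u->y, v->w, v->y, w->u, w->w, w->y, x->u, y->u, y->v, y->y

(F1), (F2)

This is the axiom for density; its first-order frame correspondent is ∀x ∀y (Rxy → ∃z (Rxz ∧ Rzy)).
(F1): satisfies the condition.
(F2): satisfies the condition.
(F3): fails — Rfa but no z with Rfz and Rza.
(F4): fails — Rxu but no z with Rxz and Rzu.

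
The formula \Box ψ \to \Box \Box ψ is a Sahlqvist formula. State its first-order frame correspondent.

This is the 4 axiom.
It corresponds to transitivity: \forall x \forall y \forall z (Rxy \wedge Ryz \to Rxz).

Transitivity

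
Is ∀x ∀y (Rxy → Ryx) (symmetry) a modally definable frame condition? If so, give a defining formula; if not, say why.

Yes: it is symmetry, defined by the B schema p → □◇p.
Suppose p→□◇p is valid. Take Rxy and set V(p)={x}. Then p at x, so □◇p at x, so ◇p at y, so some z with Ryz has p; z=x, i.e. Ryx.

Yes — defined by p → □◇p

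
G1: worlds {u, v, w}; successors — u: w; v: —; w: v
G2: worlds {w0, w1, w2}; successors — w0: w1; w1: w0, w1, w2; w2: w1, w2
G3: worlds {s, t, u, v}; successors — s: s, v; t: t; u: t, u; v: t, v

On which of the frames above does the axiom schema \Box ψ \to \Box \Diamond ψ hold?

G2, G3

Frame correspondent (Sahlqvist): \forall x \forall z (xRz \to \exists w (xRw \wedge zRw)) — i.e. a generalized confluence (Geach) condition.
G1: fails — uRw but no t with uRt and wRt.
G2: ✓.
G3: ✓.
Valid on: G2, G3.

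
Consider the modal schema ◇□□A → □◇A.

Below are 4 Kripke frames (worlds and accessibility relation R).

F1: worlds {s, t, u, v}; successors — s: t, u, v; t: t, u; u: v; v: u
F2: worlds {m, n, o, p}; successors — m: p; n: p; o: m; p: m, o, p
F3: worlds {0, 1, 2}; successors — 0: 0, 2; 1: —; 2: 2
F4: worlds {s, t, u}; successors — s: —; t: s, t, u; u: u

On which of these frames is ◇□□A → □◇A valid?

This is the axiom for a generalized confluence (Geach) condition; its first-order frame correspondent is ∀x ∀y ∀z ((xRy ∧ xRz) → ∃w (yR²w ∧ zRw)).
F1: fails — sRu, sRu but no w with uR²w and uRw.
F2: fails — pRo, pRo but no w with oR²w and oRw.
F3: satisfies the condition.
F4: fails — tRs, tRs but no w with sR²w and sRw.
Valid on: F3.

F3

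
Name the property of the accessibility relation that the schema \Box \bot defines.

□⊥ is valid iff no world has any successor (otherwise □⊥ fails at any world with one).

emptiness of R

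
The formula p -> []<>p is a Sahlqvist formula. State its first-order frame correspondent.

symmetry

Suppose p→□◇p is valid. Take Rxy and set V(p)={x}. Then p at x, so □◇p at x, so ◇p at y, so some z with Ryz has p; z=x, i.e. Ryx.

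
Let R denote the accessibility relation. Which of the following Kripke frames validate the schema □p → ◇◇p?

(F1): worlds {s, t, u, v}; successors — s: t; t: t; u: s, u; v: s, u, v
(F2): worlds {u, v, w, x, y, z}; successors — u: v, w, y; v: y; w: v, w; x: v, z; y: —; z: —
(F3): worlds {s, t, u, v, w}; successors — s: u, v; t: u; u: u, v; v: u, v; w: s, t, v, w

Frame correspondent (Sahlqvist): ∀x ∃w (xRw ∧ xR²w) — i.e. a generalized confluence (Geach) condition.
(F1): satisfies the condition.
(F2): fails — at v but no t with vRt and vR²t.
(F3): satisfies the condition.

(F1), (F3)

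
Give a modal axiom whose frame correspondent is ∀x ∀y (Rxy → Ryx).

p → □◇p

This is symmetry; the standard corresponding axiom is B: p → □◇p.
Suppose p→□◇p is valid. Take Rxy and set V(p)={x}. Then p at x, so □◇p at x, so ◇p at y, so some z with Ryz has p; z=x, i.e. Ryx.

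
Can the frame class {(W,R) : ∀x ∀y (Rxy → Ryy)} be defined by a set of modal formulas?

This is a Sahlqvist condition; the T□ axiom □(□p → p) defines it.
Suppose □(□p→p) is valid. Take Rxy and set V(p)={w : Ryw}. Then at y, □p holds; since □(□p→p) at x, □p→p at y, so p at y, i.e. Ryy.

Definable; □(□p → p) defines it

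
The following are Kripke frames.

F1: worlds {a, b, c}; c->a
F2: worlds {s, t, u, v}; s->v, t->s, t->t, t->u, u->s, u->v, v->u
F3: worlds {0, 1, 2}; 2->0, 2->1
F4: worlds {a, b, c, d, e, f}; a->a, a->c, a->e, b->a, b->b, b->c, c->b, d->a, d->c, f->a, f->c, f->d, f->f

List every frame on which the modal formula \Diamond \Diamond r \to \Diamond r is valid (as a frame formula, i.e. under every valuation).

F1, F3

The schema corresponds to transitivity: \forall x \forall y \forall z (Rxy \wedge Ryz \to Rxz).
F1: ✓.
F2: fails — Ruv and Rvu but not Ruu.
F3: ✓.
F4: fails — Rdc and Rcb but not Rdb.
Valid on: F1, F3.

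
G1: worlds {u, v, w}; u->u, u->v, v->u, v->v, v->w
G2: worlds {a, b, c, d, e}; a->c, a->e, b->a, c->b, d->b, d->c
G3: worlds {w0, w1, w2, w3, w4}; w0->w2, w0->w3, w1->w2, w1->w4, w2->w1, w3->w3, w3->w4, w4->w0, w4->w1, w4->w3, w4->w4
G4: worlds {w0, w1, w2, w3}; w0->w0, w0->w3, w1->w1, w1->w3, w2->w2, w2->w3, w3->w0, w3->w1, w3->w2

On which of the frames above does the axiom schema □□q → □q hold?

The schema corresponds to density: ∀x ∀y (Rxy → ∃z (Rxz ∧ Rzy)).
G1: satisfies the condition.
G2: fails — Rdc but no z with Rdz and Rzc.
G3: fails — Rw1w2 but no z with Rw1z and Rzw2.
G4: satisfies the condition.
Valid on: G1, G4.

G1, G4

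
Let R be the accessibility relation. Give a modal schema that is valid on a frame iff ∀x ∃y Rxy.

□ψ → ◇ψ

This is seriality; the standard corresponding axiom is D: □ψ → ◇ψ.
Suppose □ψ→◇ψ is valid. At any x set V(ψ)=W. Then □ψ at x, so ◇ψ at x, so x has a successor.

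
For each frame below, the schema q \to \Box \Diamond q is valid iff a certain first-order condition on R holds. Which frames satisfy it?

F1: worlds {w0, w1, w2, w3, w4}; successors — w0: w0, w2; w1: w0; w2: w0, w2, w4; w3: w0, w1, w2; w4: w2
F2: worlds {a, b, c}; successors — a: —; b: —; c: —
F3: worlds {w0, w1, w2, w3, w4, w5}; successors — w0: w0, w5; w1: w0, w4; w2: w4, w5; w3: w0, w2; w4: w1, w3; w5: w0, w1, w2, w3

This is the axiom for symmetry; its first-order frame correspondent is \forall x \forall y (Rxy \to Ryx).
F1: fails — Rw1w0 but not Rw0w1.
F2: satisfies the condition.
F3: fails — Rw1w0 but not Rw0w1.

F2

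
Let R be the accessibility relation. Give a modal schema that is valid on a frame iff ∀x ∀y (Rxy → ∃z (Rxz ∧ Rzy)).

□□ψ → □ψ

This is density; the standard corresponding axiom is C4: □□ψ → □ψ.
Suppose □□ψ→□ψ is valid. Take Rxy and set V(ψ)={w : xR²w}. Then □□ψ at x, so □ψ at x, so ψ at y, i.e. ∃z(Rxz∧Rzy).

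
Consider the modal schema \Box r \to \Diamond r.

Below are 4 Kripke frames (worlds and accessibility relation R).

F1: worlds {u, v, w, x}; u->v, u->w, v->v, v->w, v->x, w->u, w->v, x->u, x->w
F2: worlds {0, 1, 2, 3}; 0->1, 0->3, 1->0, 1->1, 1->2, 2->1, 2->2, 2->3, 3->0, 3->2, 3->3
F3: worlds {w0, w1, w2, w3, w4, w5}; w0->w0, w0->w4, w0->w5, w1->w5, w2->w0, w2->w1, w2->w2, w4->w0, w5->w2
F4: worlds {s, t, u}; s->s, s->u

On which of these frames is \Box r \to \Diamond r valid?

F1, F2

This is the axiom for seriality; its first-order frame correspondent is \forall x \exists y Rxy.
F1: holds.
F2: holds.
F3: fails — world w3 has no successor.
F4: fails — world t has no successor.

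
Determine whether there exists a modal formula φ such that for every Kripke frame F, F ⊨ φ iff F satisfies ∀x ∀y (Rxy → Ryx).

Yes — defined by q → □◇q

The condition is symmetry. A defining modal formula is q → □◇q.
Suppose q→□◇q is valid. Take Rxy and set V(q)={x}. Then q at x, so □◇q at x, so ◇q at y, so some z with Ryz has q; z=x, i.e. Ryx.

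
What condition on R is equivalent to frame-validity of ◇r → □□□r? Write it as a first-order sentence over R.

This is a Sahlqvist (Geach-type) schema ◇^1□^0r → □^3◇^0r.
Minimal-valuation argument: fix x; take any y with xR^1y and any z with xR^3z. Set V(r) to the set of worlds R-reachable from y in exactly 0 steps. Then □^0r holds at y, so the antecedent holds at x; validity forces ◇^0r at z, giving a w with zR^0w and yR^0w.
First-order correspondent: ∀x ∀y ∀z ((xRy ∧ xR³z) → ∃w (y = w ∧ z = w)).

∀x ∀y ∀z ((xRy ∧ xR³z) → ∃w (y = w ∧ z = w))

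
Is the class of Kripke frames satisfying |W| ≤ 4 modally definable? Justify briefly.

Modal frame validity is preserved under disjoint unions.
Any modal formula valid on each of 5 disjoint one-world frames is valid on their disjoint union (validity is preserved under disjoint unions). Each one-world frame has |W|=1≤4, but the union has |W|=5.
So the class is not modally definable.

Not definable by any modal formula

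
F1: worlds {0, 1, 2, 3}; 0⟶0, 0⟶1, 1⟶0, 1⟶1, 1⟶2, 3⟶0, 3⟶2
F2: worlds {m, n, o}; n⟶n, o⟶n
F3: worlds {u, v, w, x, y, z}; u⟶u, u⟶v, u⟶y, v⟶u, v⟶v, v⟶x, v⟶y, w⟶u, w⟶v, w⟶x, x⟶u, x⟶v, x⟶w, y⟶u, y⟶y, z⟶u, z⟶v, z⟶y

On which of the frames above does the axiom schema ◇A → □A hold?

Frame correspondent (Sahlqvist): ∀x ∀y ∀z (Rxy ∧ Rxz → y = z) — i.e. partial functionality.
F1: fails — 0 sees both 0 and 1.
F2: condition met.
F3: fails — u sees both u and v.
Valid on: F2.

F2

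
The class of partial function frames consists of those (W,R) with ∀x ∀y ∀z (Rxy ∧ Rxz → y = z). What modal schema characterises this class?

◇ψ → □ψ

The condition is partial functionality. The CD schema ◇ψ → □ψ defines it.
Suppose ◇ψ→□ψ is valid. Take Rxy, Rxz and set V(ψ)={y}. Then ◇ψ at x, so □ψ at x, so ψ at z, i.e. z=y.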